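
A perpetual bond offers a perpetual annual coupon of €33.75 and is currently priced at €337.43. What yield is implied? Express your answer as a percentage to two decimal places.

10.00%

P = C/r ⇒ r = C/P = €33.75/€337.43 = 0.100021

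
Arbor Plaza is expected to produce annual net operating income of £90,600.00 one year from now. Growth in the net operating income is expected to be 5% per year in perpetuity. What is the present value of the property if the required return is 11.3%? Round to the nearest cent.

Growing perpetuity: P = D₁ / (r − g) = £90,600.0000 / (0.113 − 0.05) = £1,438,095.24

£1438095.24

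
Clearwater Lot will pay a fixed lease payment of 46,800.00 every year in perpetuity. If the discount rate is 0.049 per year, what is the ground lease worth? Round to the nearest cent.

Level perpetuity: PV = C / r = 46,800.00 / 0.049 = 955,102.04

955102.04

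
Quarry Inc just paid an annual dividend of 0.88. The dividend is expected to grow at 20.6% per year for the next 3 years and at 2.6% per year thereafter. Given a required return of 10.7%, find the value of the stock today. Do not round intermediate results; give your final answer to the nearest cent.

D_1 = 1.06128
D_2 = 1.27990
D_3 = 1.54356
Terminal value at year 3: TV = D_3×(1+g_2)/(r−g_2) = 1.58370/0.081 = 19.55181
P_0 = D_1/(1+r)^1 + D_2/(1+r)^2 + D_3/(1+r)^3 + TV/(1+r)^3
    = 0.95870 + 1.04444 + 1.13784 + 14.41266 = 17.55363

17.55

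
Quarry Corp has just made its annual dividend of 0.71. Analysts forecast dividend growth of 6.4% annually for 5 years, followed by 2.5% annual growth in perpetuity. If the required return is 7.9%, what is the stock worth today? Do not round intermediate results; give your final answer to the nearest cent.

15.97

D_1 = 0.75544
D_2 = 0.80379
D_3 = 0.85523
D_4 = 0.90997
D_5 = 0.96820
Terminal value at year 5: TV = D_5×(1+g_2)/(r−g_2) = 0.99241/0.054 = 18.37793
P_0 = D_1/(1+r)^1 + D_2/(1+r)^2 + D_3/(1+r)^3 + D_4/(1+r)^4 + D_5/(1+r)^5 + TV/(1+r)^5
    = 0.70013 + 0.69040 + 0.68080 + 0.67133 + 0.66200 + 12.56578 = 15.97044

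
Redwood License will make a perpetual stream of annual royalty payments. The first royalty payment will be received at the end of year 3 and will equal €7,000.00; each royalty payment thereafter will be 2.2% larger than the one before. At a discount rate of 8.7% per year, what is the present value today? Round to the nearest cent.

Value at end of year 2: C₁ / (r − g) = €7,000.00 / (0.087 − 0.022) = €107,692.3077
Discount to today: PV = €107,692.3077 / (1 + 0.087)^2 = €107,692.3077 / 1.181569 = €91,143.48

€91143.48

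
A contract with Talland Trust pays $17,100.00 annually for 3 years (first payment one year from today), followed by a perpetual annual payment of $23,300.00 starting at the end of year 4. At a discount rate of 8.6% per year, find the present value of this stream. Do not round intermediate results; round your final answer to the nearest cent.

PV of 3-year annuity: $17,100.00 × [1 − (1+0.086)^−3] / 0.086 = 43595.58312
Perpetuity value at year 3: $23,300.00 / 0.086 = 270930.23256
PV of perpetuity: 270930.23256 / (1+0.086)^3 = 211528.06374
Total PV = 43595.58312 + 211528.06374 = 255123.64686

$255123.65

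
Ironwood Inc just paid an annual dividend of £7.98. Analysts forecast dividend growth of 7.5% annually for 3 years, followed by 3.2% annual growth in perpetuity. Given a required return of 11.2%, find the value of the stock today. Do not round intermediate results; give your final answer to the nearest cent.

£115.39

D_1 = 8.57850
D_2 = 9.22189
D_3 = 9.91353
Terminal value at year 3: TV = D_3×(1+g_2)/(r−g_2) = 10.23076/0.08 = 127.88452
P_0 = D_1/(1+r)^1 + D_2/(1+r)^2 + D_3/(1+r)^3 + TV/(1+r)^3
    = 7.71448 + 7.45779 + 7.20965 + 93.00443 = 115.38635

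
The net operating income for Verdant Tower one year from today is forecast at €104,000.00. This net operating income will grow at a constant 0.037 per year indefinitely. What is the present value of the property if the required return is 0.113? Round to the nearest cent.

Growing perpetuity: P = D₁ / (r − g) = €104,000.0000 / (0.113 − 0.037) = €1,368,421.05

€1368421.05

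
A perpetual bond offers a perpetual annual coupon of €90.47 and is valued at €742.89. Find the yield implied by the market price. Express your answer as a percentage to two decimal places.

P = C/r ⇒ r = C/P = €90.47/€742.89 = 0.121781

12.18%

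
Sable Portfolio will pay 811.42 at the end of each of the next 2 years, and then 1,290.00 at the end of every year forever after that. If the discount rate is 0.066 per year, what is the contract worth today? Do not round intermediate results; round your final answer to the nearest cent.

18675.35

PV of 2-year annuity: 811.42 × [1 − (1+0.066)^−2] / 0.066 = 1475.23639
Perpetuity value at year 2: 1,290.00 / 0.066 = 19545.45455
PV of perpetuity: 19545.45455 / (1+0.066)^2 = 17200.11558
Total PV = 1475.23639 + 17200.11558 = 18675.35197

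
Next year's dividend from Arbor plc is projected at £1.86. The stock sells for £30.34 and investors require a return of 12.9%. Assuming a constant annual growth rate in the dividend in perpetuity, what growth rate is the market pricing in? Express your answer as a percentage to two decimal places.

P = D₁/(r−g) ⇒ g = r − D₁/P = 0.129 − £1.86/£30.34 = 0.067695

6.77%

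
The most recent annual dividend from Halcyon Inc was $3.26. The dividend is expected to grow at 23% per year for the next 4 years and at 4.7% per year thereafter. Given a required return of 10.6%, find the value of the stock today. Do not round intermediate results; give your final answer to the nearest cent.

D_1 = 4.00980
D_2 = 4.93205
D_3 = 6.06643
D_4 = 7.46170
Terminal value at year 4: TV = D_4×(1+g_2)/(r−g_2) = 7.81240/0.059 = 132.41364
P_0 = D_1/(1+r)^1 + D_2/(1+r)^2 + D_3/(1+r)^3 + D_4/(1+r)^4 + TV/(1+r)^4
    = 3.62550 + 4.03197 + 4.48402 + 4.98675 + 88.49367 = 105.62191

$105.62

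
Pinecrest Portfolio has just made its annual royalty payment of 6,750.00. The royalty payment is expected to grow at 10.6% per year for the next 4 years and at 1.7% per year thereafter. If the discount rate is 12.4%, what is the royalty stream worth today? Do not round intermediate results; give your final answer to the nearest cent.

86080.75

D_1 = 7465.50000
D_2 = 8256.84300
D_3 = 9132.06836
D_4 = 10100.06760
Terminal value at year 4: TV = D_4×(1+g_2)/(r−g_2) = 10271.76875/0.107 = 95997.83882
P_0 = D_1/(1+r)^1 + D_2/(1+r)^2 + D_3/(1+r)^3 + D_4/(1+r)^4 + TV/(1+r)^4
    = 6641.90391 + 6535.53891 + 6430.87725 + 6327.89167 + 60144.54047 = 86080.75221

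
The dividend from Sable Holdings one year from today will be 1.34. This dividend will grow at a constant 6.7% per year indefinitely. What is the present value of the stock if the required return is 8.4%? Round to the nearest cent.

Growing perpetuity: P = D₁ / (r − g) = 1.3400 / (0.084 − 0.067) = 78.82

78.82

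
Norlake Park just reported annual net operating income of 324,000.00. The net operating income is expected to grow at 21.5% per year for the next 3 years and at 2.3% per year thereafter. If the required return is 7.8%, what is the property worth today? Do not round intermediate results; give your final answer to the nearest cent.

D_1 = 393660.00000
D_2 = 478296.90000
D_3 = 581130.73350
Terminal value at year 3: TV = D_3×(1+g_2)/(r−g_2) = 594496.74037/0.055 = 10809031.64310
P_0 = D_1/(1+r)^1 + D_2/(1+r)^2 + D_3/(1+r)^3 + TV/(1+r)^3
    = 365176.25232 + 411585.47919 + 463892.72469 + 8628404.67925 = 9869059.13545

9869059.14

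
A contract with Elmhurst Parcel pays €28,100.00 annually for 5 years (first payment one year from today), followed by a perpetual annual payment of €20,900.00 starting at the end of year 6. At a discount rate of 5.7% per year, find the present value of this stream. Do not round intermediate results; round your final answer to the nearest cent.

€397244.82

PV of 5-year annuity: €28,100.00 × [1 − (1+0.057)^−5] / 0.057 = 119339.73377
Perpetuity value at year 5: €20,900.00 / 0.057 = 366666.66667
PV of perpetuity: 366666.66667 / (1+0.057)^5 = 277905.08532
Total PV = 119339.73377 + 277905.08532 = 397244.81909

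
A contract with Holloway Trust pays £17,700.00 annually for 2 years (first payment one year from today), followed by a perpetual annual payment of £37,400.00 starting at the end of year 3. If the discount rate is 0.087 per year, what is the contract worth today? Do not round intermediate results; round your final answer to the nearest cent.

£395089.04

PV of 2-year annuity: £17,700.00 × [1 − (1+0.087)^−2] / 0.087 = 31263.43024
Perpetuity value at year 2: £37,400.00 / 0.087 = 429885.05747
PV of perpetuity: 429885.05747 / (1+0.087)^2 = 363825.60601
Total PV = 31263.43024 + 363825.60601 = 395089.03625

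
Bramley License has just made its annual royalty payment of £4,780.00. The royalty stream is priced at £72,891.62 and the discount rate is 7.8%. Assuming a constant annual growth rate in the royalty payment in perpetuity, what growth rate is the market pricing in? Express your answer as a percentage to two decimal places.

1.17%

P = D₀(1+g)/(r−g) ⇒ P(r−g) = D₀(1+g) ⇒ g(P+D₀) = P·r − D₀
g = (P·r − D₀)/(P + D₀) = (£72,891.62×0.078 − £4,780.00) / (£72,891.62 + £4,780.00) = 0.011659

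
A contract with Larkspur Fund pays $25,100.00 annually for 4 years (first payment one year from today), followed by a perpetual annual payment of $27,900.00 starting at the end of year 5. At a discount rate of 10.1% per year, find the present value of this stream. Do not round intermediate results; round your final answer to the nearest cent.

$267381.18

PV of 4-year annuity: $25,100.00 × [1 − (1+0.101)^−4] / 0.101 = 79391.69649
Perpetuity value at year 4: $27,900.00 / 0.101 = 276237.62376
PV of perpetuity: 276237.62376 / (1+0.101)^4 = 187989.48304
Total PV = 79391.69649 + 187989.48304 = 267381.17953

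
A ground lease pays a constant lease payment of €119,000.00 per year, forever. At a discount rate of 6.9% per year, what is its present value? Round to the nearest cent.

€1724637.68

Level perpetuity: PV = C / r = €119,000.00 / 0.069 = €1,724,637.68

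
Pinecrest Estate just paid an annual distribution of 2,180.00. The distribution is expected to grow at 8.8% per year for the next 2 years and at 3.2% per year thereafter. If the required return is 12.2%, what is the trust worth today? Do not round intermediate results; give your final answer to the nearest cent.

27669.12

D_1 = 2371.84000
D_2 = 2580.56192
Terminal value at year 2: TV = D_2×(1+g_2)/(r−g_2) = 2663.13990/0.09 = 29590.44335
P_0 = D_1/(1+r)^1 + D_2/(1+r)^2 + TV/(1+r)^2
    = 2113.93939 + 2049.88062 + 23505.29783 = 27669.11785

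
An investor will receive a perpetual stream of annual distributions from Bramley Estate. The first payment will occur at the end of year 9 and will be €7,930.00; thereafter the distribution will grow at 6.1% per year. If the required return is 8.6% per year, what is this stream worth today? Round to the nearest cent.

€163943.64

Value at end of year 8: C₁ / (r − g) = €7,930.00 / (0.086 − 0.061) = €317,200.0000
Discount to today: PV = €317,200.0000 / (1 + 0.086)^8 = €317,200.0000 / 1.934811 = €163,943.64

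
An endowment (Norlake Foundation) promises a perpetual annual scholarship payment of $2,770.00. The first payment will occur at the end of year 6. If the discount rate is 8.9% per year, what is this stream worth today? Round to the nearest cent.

Value at end of year 5: C / r = $2,770.00 / 0.089 = $31,123.5955
Discount to today: PV = $31,123.5955 / (1 + 0.089)^5 = $31,123.5955 / 1.531579 = $20,321.25

$20321.25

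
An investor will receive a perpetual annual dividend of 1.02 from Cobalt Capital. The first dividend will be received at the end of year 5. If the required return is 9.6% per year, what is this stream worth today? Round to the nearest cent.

7.36

Value at end of year 4: C / r = 1.02 / 0.096 = 10.6250
Discount to today: PV = 10.6250 / (1 + 0.096)^4 = 10.6250 / 1.442920 = 7.36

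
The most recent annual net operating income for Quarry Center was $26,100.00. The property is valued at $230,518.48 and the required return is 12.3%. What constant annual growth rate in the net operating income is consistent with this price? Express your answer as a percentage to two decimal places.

P = D₀(1+g)/(r−g) ⇒ P(r−g) = D₀(1+g) ⇒ g(P+D₀) = P·r − D₀
g = (P·r − D₀)/(P + D₀) = ($230,518.48×0.123 − $26,100.00) / ($230,518.48 + $26,100.00) = 0.008783

0.88%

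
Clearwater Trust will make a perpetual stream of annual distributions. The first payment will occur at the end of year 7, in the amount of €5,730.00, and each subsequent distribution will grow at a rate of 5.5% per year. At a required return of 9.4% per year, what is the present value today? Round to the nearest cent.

€85701.04

Value at end of year 6: C₁ / (r − g) = €5,730.00 / (0.094 − 0.055) = €146,923.0769
Discount to today: PV = €146,923.0769 / (1 + 0.094)^6 = €146,923.0769 / 1.714368 = €85,701.04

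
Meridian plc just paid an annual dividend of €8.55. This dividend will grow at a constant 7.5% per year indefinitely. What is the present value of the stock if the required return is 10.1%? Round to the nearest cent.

€353.51

D₁ = D₀ × (1 + g) = €8.55 × 1.075 = €9.1913
Growing perpetuity: P = D₁ / (r − g) = €9.1913 / (0.101 − 0.075) = €353.51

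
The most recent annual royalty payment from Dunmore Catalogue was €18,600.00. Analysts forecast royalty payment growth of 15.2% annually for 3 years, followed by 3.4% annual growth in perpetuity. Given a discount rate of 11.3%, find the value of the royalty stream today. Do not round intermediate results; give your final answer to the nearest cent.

D_1 = 21427.20000
D_2 = 24684.13440
D_3 = 28436.12283
Terminal value at year 3: TV = D_3×(1+g_2)/(r−g_2) = 29402.95100/0.079 = 372189.25323
P_0 = D_1/(1+r)^1 + D_2/(1+r)^2 + D_3/(1+r)^3 + TV/(1+r)^3
    = 19251.75202 + 19926.34172 + 20624.56932 + 269946.89467 = 329749.55773

€329749.56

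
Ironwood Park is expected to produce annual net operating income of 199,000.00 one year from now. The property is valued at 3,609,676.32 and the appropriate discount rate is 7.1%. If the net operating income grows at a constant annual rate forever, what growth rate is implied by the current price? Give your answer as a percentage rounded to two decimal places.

P = D₁/(r−g) ⇒ g = r − D₁/P = 0.071 − 199,000.00/3,609,676.32 = 0.015870

1.59%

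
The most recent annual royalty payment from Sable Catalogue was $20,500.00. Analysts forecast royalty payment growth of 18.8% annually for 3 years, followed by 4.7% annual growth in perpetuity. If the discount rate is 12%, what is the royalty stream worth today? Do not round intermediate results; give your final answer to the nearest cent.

D_1 = 24354.00000
D_2 = 28932.55200
D_3 = 34371.87178
Terminal value at year 3: TV = D_3×(1+g_2)/(r−g_2) = 35987.34975/0.073 = 492977.39383
P_0 = D_1/(1+r)^1 + D_2/(1+r)^2 + D_3/(1+r)^3 + TV/(1+r)^3
    = 21744.64286 + 23064.85332 + 24465.21941 + 350891.57155 = 420166.28713

$420166.29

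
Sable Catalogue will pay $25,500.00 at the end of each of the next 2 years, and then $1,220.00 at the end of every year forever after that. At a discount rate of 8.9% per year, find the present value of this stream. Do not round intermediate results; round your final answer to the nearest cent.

$56477.09

PV of 2-year annuity: $25,500.00 × [1 − (1+0.089)^−2] / 0.089 = 44918.25341
Perpetuity value at year 2: $1,220.00 / 0.089 = 13707.86517
PV of perpetuity: 13707.86517 / (1+0.089)^2 = 11558.83501
Total PV = 44918.25341 + 11558.83501 = 56477.08841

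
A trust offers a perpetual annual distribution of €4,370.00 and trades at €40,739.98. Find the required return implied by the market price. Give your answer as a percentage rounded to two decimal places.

10.73%

P = C/r ⇒ r = C/P = €4,370.00/€40,739.98 = 0.107266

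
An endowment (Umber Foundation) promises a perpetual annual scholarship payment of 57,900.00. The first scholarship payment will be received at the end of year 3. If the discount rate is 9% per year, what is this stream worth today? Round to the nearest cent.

Value at end of year 2: C / r = 57,900.00 / 0.09 = 643,333.3333
Discount to today: PV = 643,333.3333 / (1 + 0.09)^2 = 643,333.3333 / 1.188100 = 541,480.80

541480.80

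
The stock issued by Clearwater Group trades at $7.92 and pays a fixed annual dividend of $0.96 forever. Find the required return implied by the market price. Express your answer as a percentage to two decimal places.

P = C/r ⇒ r = C/P = $0.96/$7.92 = 0.121212

12.12%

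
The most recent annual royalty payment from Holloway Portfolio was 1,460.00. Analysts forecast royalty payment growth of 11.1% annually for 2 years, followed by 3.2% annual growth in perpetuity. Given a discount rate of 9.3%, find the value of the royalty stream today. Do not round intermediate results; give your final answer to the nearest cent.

D_1 = 1622.06000
D_2 = 1802.10866
Terminal value at year 2: TV = D_2×(1+g_2)/(r−g_2) = 1859.77614/0.061 = 30488.13340
P_0 = D_1/(1+r)^1 + D_2/(1+r)^2 + TV/(1+r)^2
    = 1484.04392 + 1508.48380 + 25520.57834 = 28513.10605

28513.11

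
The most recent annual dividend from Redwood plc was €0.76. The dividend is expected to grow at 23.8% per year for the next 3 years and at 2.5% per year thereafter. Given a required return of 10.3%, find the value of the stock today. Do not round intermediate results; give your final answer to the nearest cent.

€17.01

D_1 = 0.94088
D_2 = 1.16481
D_3 = 1.44203
Terminal value at year 3: TV = D_3×(1+g_2)/(r−g_2) = 1.47808/0.078 = 18.94981
P_0 = D_1/(1+r)^1 + D_2/(1+r)^2 + D_3/(1+r)^3 + TV/(1+r)^3
    = 0.85302 + 0.95742 + 1.07461 + 14.12142 = 17.00646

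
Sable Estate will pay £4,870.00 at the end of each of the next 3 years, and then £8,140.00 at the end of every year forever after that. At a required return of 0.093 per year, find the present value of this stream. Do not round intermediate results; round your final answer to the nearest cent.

£79293.61

PV of 3-year annuity: £4,870.00 × [1 − (1+0.093)^−3] / 0.093 = 12261.79130
Perpetuity value at year 3: £8,140.00 / 0.093 = 87526.88172
PV of perpetuity: 87526.88172 / (1+0.093)^3 = 67031.81371
Total PV = 12261.79130 + 67031.81371 = 79293.60502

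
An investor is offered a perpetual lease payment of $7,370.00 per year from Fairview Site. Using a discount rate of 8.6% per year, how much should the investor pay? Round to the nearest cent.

Level perpetuity: PV = C / r = $7,370.00 / 0.086 = $85,697.67

$85697.67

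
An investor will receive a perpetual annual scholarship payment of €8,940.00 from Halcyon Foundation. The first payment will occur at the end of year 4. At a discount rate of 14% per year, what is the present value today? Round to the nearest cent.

Value at end of year 3: C / r = €8,940.00 / 0.14 = €63,857.1429
Discount to today: PV = €63,857.1429 / (1 + 0.14)^3 = €63,857.1429 / 1.481544 = €43,101.75

€43101.75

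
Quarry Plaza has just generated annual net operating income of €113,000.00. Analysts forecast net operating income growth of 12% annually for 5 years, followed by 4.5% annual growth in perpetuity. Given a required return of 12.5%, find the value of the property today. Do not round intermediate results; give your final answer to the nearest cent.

D_1 = 126560.00000
D_2 = 141747.20000
D_3 = 158756.86400
D_4 = 177807.68768
D_5 = 199144.61020
Terminal value at year 5: TV = D_5×(1+g_2)/(r−g_2) = 208106.11766/0.08 = 2601326.47076
P_0 = D_1/(1+r)^1 + D_2/(1+r)^2 + D_3/(1+r)^3 + D_4/(1+r)^4 + D_5/(1+r)^5 + TV/(1+r)^5
    = 112497.77778 + 111997.78765 + 111500.01971 + 111004.46407 + 110511.11089 + 1443551.38603 = 2001062.54613

€2001062.55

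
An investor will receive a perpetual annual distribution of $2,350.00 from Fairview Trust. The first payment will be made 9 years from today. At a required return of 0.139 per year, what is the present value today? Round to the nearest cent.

Value at end of year 8: C / r = $2,350.00 / 0.139 = $16,906.4748
Discount to today: PV = $16,906.4748 / (1 + 0.139)^8 = $16,906.4748 / 2.832630 = $5,968.47

$5968.47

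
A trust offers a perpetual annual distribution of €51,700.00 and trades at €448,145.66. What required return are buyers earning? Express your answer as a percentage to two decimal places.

11.54%

P = C/r ⇒ r = C/P = €51,700.00/€448,145.66 = 0.115364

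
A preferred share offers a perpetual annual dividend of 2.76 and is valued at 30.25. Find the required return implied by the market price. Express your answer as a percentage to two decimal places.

P = C/r ⇒ r = C/P = 2.76/30.25 = 0.091240

9.12%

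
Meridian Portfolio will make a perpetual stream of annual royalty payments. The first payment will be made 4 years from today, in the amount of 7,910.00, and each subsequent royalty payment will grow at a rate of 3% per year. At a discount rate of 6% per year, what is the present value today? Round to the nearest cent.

221379.62

Value at end of year 3: C₁ / (r − g) = 7,910.00 / (0.06 − 0.03) = 263,666.6667
Discount to today: PV = 263,666.6667 / (1 + 0.06)^3 = 263,666.6667 / 1.191016 = 221,379.62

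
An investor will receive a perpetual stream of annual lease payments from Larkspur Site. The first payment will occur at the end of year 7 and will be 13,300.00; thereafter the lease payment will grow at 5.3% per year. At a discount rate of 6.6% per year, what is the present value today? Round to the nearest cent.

697212.33

Value at end of year 6: C₁ / (r − g) = 13,300.00 / (0.066 − 0.053) = 1,023,076.9231
Discount to today: PV = 1,023,076.9231 / (1 + 0.066)^6 = 1,023,076.9231 / 1.467382 = 697,212.33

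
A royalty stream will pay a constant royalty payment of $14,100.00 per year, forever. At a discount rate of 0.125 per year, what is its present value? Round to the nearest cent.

Level perpetuity: PV = C / r = $14,100.00 / 0.125 = $112,800.00

$112800.00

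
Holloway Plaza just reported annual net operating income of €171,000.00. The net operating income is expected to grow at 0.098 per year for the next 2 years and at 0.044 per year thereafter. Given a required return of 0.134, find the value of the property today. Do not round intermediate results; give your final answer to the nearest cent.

€2185542.86

D_1 = 187758.00000
D_2 = 206158.28400
Terminal value at year 2: TV = D_2×(1+g_2)/(r−g_2) = 215229.24850/0.09 = 2391436.09440
P_0 = D_1/(1+r)^1 + D_2/(1+r)^2 + TV/(1+r)^2
    = 165571.42857 + 160315.19274 + 1859656.23583 = 2185542.85714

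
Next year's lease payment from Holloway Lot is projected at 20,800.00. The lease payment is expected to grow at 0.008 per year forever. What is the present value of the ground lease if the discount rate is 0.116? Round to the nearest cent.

192592.59

Growing perpetuity: P = D₁ / (r − g) = 20,800.0000 / (0.116 − 0.008) = 192,592.59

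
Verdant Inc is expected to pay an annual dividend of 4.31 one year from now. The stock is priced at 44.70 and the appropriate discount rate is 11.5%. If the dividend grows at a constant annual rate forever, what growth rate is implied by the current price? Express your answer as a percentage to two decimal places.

P = D₁/(r−g) ⇒ g = r − D₁/P = 0.115 − 4.31/44.70 = 0.018579

1.86%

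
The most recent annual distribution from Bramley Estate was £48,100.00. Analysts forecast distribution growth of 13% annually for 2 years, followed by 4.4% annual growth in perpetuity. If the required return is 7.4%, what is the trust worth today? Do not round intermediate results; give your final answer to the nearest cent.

D_1 = 54353.00000
D_2 = 61418.89000
Terminal value at year 2: TV = D_2×(1+g_2)/(r−g_2) = 64121.32116/0.03 = 2137377.37200
P_0 = D_1/(1+r)^1 + D_2/(1+r)^2 + TV/(1+r)^2
    = 50608.00745 + 53246.78624 + 1852988.16100 = 1956842.95469

£1956842.95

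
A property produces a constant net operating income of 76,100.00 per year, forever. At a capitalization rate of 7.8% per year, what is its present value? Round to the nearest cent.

975641.03

Level perpetuity: PV = C / r = 76,100.00 / 0.078 = 975,641.03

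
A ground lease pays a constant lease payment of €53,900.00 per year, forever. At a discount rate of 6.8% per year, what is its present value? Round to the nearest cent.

€792647.06

Level perpetuity: PV = C / r = €53,900.00 / 0.068 = €792,647.06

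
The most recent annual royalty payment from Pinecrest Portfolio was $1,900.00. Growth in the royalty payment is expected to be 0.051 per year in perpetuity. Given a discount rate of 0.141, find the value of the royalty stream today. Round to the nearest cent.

D₁ = D₀ × (1 + g) = $1,900.00 × 1.051 = $1,996.9000
Growing perpetuity: P = D₁ / (r − g) = $1,996.9000 / (0.141 − 0.051) = $22,187.78

$22187.78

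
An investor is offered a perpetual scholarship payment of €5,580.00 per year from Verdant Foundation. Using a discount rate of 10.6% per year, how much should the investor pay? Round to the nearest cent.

Level perpetuity: PV = C / r = €5,580.00 / 0.106 = €52,641.51

€52641.51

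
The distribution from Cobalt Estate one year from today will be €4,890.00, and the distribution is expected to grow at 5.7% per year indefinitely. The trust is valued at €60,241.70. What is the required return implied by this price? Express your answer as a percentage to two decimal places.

P = D₁/(r − g) ⇒ r = D₁/P + g = €4,890.0000/€60,241.70 + 0.057 = 0.081173 + 0.057 = 0.138173

13.82%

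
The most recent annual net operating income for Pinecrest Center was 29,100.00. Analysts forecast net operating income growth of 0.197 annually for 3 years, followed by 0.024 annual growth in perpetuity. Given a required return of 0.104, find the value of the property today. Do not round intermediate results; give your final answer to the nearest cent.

D_1 = 34832.70000
D_2 = 41694.74190
D_3 = 49908.60605
Terminal value at year 3: TV = D_3×(1+g_2)/(r−g_2) = 51106.41260/0.08 = 638830.15750
P_0 = D_1/(1+r)^1 + D_2/(1+r)^2 + D_3/(1+r)^3 + TV/(1+r)^3
    = 31551.35870 + 34209.21772 + 37090.97247 + 474764.44761 = 577615.99649

577616.00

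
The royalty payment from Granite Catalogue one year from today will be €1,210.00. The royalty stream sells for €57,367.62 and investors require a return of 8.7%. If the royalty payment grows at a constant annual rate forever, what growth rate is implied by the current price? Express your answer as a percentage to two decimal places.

6.59%

P = D₁/(r−g) ⇒ g = r − D₁/P = 0.087 − €1,210.00/€57,367.62 = 0.065908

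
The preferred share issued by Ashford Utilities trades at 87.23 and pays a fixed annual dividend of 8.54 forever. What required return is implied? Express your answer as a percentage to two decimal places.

9.79%

P = C/r ⇒ r = C/P = 8.54/87.23 = 0.097902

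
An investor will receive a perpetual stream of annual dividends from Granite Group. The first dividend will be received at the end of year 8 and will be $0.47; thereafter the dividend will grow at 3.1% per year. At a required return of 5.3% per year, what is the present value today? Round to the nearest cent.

$14.88

Value at end of year 7: C₁ / (r − g) = $0.47 / (0.053 − 0.031) = $21.3636
Discount to today: PV = $21.3636 / (1 + 0.053)^7 = $21.3636 / 1.435485 = $14.88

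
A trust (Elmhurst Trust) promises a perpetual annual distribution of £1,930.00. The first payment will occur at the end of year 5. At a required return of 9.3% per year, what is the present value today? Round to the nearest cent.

£14540.98

Value at end of year 4: C / r = £1,930.00 / 0.093 = £20,752.6882
Discount to today: PV = £20,752.6882 / (1 + 0.093)^4 = £20,752.6882 / 1.427186 = £14,540.98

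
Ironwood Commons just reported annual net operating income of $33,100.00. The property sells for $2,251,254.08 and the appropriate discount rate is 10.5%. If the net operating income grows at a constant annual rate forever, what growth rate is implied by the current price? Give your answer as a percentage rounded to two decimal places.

8.90%

P = D₀(1+g)/(r−g) ⇒ P(r−g) = D₀(1+g) ⇒ g(P+D₀) = P·r − D₀
g = (P·r − D₀)/(P + D₀) = ($2,251,254.08×0.105 − $33,100.00) / ($2,251,254.08 + $33,100.00) = 0.088989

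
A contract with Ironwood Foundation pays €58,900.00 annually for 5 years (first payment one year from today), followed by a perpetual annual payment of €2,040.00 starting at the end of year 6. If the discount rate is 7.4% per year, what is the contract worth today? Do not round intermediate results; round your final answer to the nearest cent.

€258228.99

PV of 5-year annuity: €58,900.00 × [1 − (1+0.074)^−5] / 0.074 = 238937.00264
Perpetuity value at year 5: €2,040.00 / 0.074 = 27567.56757
PV of perpetuity: 27567.56757 / (1+0.074)^5 = 19291.99057
Total PV = 238937.00264 + 19291.99057 = 258228.99321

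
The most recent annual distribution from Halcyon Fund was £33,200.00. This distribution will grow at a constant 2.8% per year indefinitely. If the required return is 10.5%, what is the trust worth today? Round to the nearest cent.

£443241.56

D₁ = D₀ × (1 + g) = £33,200.00 × 1.028 = £34,129.6000
Growing perpetuity: P = D₁ / (r − g) = £34,129.6000 / (0.105 − 0.028) = £443,241.56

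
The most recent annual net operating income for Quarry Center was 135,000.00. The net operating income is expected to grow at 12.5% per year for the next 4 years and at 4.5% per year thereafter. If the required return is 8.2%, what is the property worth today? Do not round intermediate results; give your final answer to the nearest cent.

D_1 = 151875.00000
D_2 = 170859.37500
D_3 = 192216.79688
D_4 = 216243.89648
Terminal value at year 4: TV = D_4×(1+g_2)/(r−g_2) = 225974.87183/0.037 = 6107428.96827
P_0 = D_1/(1+r)^1 + D_2/(1+r)^2 + D_3/(1+r)^3 + D_4/(1+r)^4 + TV/(1+r)^4
    = 140365.06470 + 145943.34361 + 151743.31013 + 157773.77439 + 4456043.08756 = 5051868.58038

5051868.58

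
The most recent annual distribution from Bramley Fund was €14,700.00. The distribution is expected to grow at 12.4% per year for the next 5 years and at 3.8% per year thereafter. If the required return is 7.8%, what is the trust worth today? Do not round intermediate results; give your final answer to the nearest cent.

€553564.23

D_1 = 16522.80000
D_2 = 18571.62720
D_3 = 20874.50897
D_4 = 23462.94809
D_5 = 26372.35365
Terminal value at year 5: TV = D_5×(1+g_2)/(r−g_2) = 27374.50309/0.04 = 684362.57717
P_0 = D_1/(1+r)^1 + D_2/(1+r)^2 + D_3/(1+r)^3 + D_4/(1+r)^4 + D_5/(1+r)^5 + TV/(1+r)^5
    = 15327.27273 + 15981.31219 + 16663.26058 + 17374.30881 + 18115.69861 + 470102.37885 = 553564.23176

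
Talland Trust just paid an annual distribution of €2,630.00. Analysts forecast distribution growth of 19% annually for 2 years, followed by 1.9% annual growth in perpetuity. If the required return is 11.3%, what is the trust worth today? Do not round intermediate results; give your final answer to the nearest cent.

€38410.04

D_1 = 3129.70000
D_2 = 3724.34300
Terminal value at year 2: TV = D_2×(1+g_2)/(r−g_2) = 3795.10552/0.094 = 40373.46295
P_0 = D_1/(1+r)^1 + D_2/(1+r)^2 + TV/(1+r)^2
    = 2811.94969 + 3006.48709 + 32591.59936 = 38410.03613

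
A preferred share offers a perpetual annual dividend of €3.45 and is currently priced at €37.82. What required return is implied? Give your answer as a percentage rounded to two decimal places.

9.12%

P = C/r ⇒ r = C/P = €3.45/€37.82 = 0.091222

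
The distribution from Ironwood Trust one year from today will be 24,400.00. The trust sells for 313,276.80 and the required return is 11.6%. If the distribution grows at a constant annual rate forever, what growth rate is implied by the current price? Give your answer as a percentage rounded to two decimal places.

3.81%

P = D₁/(r−g) ⇒ g = r − D₁/P = 0.116 − 24,400.00/313,276.80 = 0.038114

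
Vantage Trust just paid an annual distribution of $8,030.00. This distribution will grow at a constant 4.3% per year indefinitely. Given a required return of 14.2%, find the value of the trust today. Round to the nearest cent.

D₁ = D₀ × (1 + g) = $8,030.00 × 1.043 = $8,375.2900
Growing perpetuity: P = D₁ / (r − g) = $8,375.2900 / (0.142 − 0.043) = $84,598.89

$84598.89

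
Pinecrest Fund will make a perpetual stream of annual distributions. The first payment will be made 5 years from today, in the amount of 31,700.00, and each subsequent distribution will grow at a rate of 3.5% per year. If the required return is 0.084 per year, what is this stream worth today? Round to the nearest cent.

Value at end of year 4: C₁ / (r − g) = 31,700.00 / (0.084 − 0.035) = 646,938.7755
Discount to today: PV = 646,938.7755 / (1 + 0.084)^4 = 646,938.7755 / 1.380757 = 468,539.33

468539.33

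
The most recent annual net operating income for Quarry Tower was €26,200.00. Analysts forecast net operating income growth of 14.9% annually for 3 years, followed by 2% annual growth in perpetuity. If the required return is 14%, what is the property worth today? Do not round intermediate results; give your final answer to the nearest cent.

€307863.82

D_1 = 30103.80000
D_2 = 34589.26620
D_3 = 39743.06686
Terminal value at year 3: TV = D_3×(1+g_2)/(r−g_2) = 40537.92820/0.12 = 337816.06834
P_0 = D_1/(1+r)^1 + D_2/(1+r)^2 + D_3/(1+r)^3 + TV/(1+r)^3
    = 26406.84211 + 26615.31717 + 26825.43810 + 228016.22385 = 307863.82123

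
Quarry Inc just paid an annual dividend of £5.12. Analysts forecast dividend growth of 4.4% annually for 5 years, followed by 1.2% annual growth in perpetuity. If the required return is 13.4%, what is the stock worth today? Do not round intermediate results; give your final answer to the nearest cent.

D_1 = 5.34528
D_2 = 5.58047
D_3 = 5.82601
D_4 = 6.08236
D_5 = 6.34998
Terminal value at year 5: TV = D_5×(1+g_2)/(r−g_2) = 6.42618/0.122 = 52.67362
P_0 = D_1/(1+r)^1 + D_2/(1+r)^2 + D_3/(1+r)^3 + D_4/(1+r)^4 + D_5/(1+r)^5 + TV/(1+r)^5
    = 4.71365 + 4.33955 + 3.99514 + 3.67807 + 3.38616 + 28.08846 = 48.20103

£48.20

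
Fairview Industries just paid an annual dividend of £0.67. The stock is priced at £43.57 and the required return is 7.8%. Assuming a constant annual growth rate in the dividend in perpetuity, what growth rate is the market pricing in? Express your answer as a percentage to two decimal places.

6.17%

P = D₀(1+g)/(r−g) ⇒ P(r−g) = D₀(1+g) ⇒ g(P+D₀) = P·r − D₀
g = (P·r − D₀)/(P + D₀) = (£43.57×0.078 − £0.67) / (£43.57 + £0.67) = 0.061674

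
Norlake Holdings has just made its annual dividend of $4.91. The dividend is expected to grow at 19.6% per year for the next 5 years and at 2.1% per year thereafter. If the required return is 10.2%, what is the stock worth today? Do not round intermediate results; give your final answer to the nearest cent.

$124.78

D_1 = 5.87236
D_2 = 7.02334
D_3 = 8.39992
D_4 = 10.04630
D_5 = 12.01538
Terminal value at year 5: TV = D_5×(1+g_2)/(r−g_2) = 12.26770/0.081 = 151.45308
P_0 = D_1/(1+r)^1 + D_2/(1+r)^2 + D_3/(1+r)^3 + D_4/(1+r)^4 + D_5/(1+r)^5 + TV/(1+r)^5
    = 5.32882 + 5.78337 + 6.27668 + 6.81208 + 7.39315 + 93.19018 = 124.78428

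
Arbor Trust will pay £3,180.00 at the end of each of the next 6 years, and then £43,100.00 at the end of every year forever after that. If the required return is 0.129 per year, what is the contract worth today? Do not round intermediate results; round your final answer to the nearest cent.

£174080.95

PV of 6-year annuity: £3,180.00 × [1 − (1+0.129)^−6] / 0.129 = 12747.68796
Perpetuity value at year 6: £43,100.00 / 0.129 = 334108.52713
PV of perpetuity: 334108.52713 / (1+0.129)^6 = 161333.25955
Total PV = 12747.68796 + 161333.25955 = 174080.94751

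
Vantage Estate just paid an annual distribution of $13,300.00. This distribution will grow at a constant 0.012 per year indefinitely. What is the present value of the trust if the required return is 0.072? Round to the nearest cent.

$224326.67

D₁ = D₀ × (1 + g) = $13,300.00 × 1.012 = $13,459.6000
Growing perpetuity: P = D₁ / (r − g) = $13,459.6000 / (0.072 − 0.012) = $224,326.67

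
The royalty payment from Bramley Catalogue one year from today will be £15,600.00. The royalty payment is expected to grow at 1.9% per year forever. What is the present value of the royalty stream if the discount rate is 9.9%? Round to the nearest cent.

£195000.00

Growing perpetuity: P = D₁ / (r − g) = £15,600.0000 / (0.099 − 0.019) = £195,000.00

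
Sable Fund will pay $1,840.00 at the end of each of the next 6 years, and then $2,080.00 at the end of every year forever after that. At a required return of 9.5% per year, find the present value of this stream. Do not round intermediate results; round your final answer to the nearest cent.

PV of 6-year annuity: $1,840.00 × [1 − (1+0.095)^−6] / 0.095 = 8132.47869
Perpetuity value at year 6: $2,080.00 / 0.095 = 21894.73684
PV of perpetuity: 21894.73684 / (1+0.095)^6 = 12701.50006
Total PV = 8132.47869 + 12701.50006 = 20833.97875

$20833.98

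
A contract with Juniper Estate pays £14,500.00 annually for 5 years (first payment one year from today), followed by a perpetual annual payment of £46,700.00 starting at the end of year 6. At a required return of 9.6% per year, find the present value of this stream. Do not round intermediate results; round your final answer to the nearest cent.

PV of 5-year annuity: £14,500.00 × [1 − (1+0.096)^−5] / 0.096 = 55532.73253
Perpetuity value at year 5: £46,700.00 / 0.096 = 486458.33333
PV of perpetuity: 486458.33333 / (1+0.096)^5 = 307604.63616
Total PV = 55532.73253 + 307604.63616 = 363137.36869

£363137.37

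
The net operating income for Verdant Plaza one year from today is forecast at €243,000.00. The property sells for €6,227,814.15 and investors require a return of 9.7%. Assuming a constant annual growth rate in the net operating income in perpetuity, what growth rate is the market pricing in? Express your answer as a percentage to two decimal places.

5.80%

P = D₁/(r−g) ⇒ g = r − D₁/P = 0.097 − €243,000.00/€6,227,814.15 = 0.057981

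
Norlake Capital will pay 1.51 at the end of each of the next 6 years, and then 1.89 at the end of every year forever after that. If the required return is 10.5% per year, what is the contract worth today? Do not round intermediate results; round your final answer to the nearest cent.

16.37

PV of 6-year annuity: 1.51 × [1 − (1+0.105)^−6] / 0.105 = 6.48119
Perpetuity value at year 6: 1.89 / 0.105 = 18.00000
PV of perpetuity: 18.00000 / (1+0.105)^6 = 9.88778
Total PV = 6.48119 + 9.88778 = 16.36897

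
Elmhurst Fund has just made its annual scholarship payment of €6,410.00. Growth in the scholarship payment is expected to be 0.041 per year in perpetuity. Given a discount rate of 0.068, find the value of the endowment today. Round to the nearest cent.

€247141.11

D₁ = D₀ × (1 + g) = €6,410.00 × 1.041 = €6,672.8100
Growing perpetuity: P = D₁ / (r − g) = €6,672.8100 / (0.068 − 0.041) = €247,141.11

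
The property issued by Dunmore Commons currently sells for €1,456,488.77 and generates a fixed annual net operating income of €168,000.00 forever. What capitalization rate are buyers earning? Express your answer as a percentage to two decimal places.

P = C/r ⇒ r = C/P = €168,000.00/€1,456,488.77 = 0.115346

11.53%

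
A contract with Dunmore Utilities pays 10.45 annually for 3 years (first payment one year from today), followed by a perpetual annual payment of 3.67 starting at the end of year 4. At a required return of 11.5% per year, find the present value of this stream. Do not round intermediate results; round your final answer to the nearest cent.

PV of 3-year annuity: 10.45 × [1 − (1+0.115)^−3] / 0.115 = 25.31637
Perpetuity value at year 3: 3.67 / 0.115 = 31.91304
PV of perpetuity: 31.91304 / (1+0.115)^3 = 23.02203
Total PV = 25.31637 + 23.02203 = 48.33840

48.34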